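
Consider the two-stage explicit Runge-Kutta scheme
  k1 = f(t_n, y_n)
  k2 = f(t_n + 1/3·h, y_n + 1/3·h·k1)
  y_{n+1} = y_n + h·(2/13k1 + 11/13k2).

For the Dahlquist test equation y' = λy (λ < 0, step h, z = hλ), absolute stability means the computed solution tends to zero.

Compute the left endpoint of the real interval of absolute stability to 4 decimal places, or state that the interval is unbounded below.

left endpoint -3.5455.

Set f=λy, z=hλ:
  k1=λy_n ⇒ h·k1=z·y_n;  k2=λ(1+1/3z)y_n ⇒ h·k2=z(1+1/3z)y_n
  y_{n+1}/y_n = 1 + 2/13z + 11/13z(1+1/3z) = 1 + z + 11/39z²
  Hence R(z) = 1 + z + 11/39z².

Need |R(x)|<1, x<0.
x=-0.36: |R|=0.6766
R=1: x+11/39x²=0 ⇒ x=−39/11=-3.5455; min R=1−1/(4·11/39)=0.1136>−1
Confirm numerically:
  x=-3.363: |R|=0.82693 <1
  x=-3.055: |R|=0.57739 <1
  x=-2.747: |R|=0.38136 <1
  x=-1.453: |R|=0.14247 <1
  x=-3.860: |R|=1.34245 >1
  x=-3.631: |R|=1.08761 >1
  x=-3.604: |R|=1.05951 >1
Stable set (-3.5455, 0).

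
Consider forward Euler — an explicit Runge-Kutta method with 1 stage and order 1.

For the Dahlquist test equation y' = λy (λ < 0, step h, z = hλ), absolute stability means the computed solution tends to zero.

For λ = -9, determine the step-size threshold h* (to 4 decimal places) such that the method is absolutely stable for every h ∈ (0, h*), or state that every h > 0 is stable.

(-2.0000,0); λ=-9 ⇒ h* = 0.2222.

Set f=λy, z=hλ:
  order 1, 1-stage ⇒ R(z)=1+z
  (e.g. R(-0.91)=0.09000, |R|=0.09000)

Boundary: |R(x)|=1, x<0.
x=-0.91: |R|=0.0900
|R(-1.25)|=0.2500 |R(-1.24)|=0.2400 |R(-1.17)|=0.1700
Bisect:
  x_lo=-2.7496 |R|=1.7496  x_hi=-0.1477 |R|=0.8523
  mid=-1.44870 |R|=0.44870 →hi
  mid=-2.09917 |R|=1.09917 →lo
  mid=-1.77393 |R|=0.77393 →hi
  mid=-1.93655 |R|=0.93655 →hi
  mid=-2.01786 |R|=1.01786 →lo
  mid=-1.97721 |R|=0.97721 →hi
  mid=-1.99754 |R|=0.99754 →hi
  mid=-2.00770 |R|=1.00770 →lo
  ...
  [-2.00008,-1.99992] ⇒ x*=-2.0000
Interval (-2.0000, 0).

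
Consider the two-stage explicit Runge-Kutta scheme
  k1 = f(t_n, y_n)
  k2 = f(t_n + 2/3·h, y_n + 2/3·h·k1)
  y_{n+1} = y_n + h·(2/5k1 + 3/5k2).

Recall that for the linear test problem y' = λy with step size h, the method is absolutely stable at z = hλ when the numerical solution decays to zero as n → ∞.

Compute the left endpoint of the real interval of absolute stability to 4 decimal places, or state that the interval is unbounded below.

Test eqn y'=λy, z=hλ:
  k1=λy_n ⇒ h·k1=z·y_n;  k2=λ(1+2/3z)y_n ⇒ h·k2=z(1+2/3z)y_n
  y_{n+1}/y_n = 1 + 2/5z + 3/5z(1+2/3z) = 1 + z + 2/5z²
  so R(z) = 1 + z + 2/5z².

Find x<0 with |R(x)|<1.
x=-1.49: |R|=0.3980
R=1: x+2/5x²=0 ⇒ x=−5/2=-2.5000; min R=1−1/(4·2/5)=0.3750>−1
Confirm numerically:
  x=-2.110: |R|=0.67084 <1
  x=-1.763: |R|=0.48027 <1
  x=-1.726: |R|=0.46563 <1
  x=-1.393: |R|=0.38318 <1
  x=-3.056: |R|=1.67965 >1
  x=-2.795: |R|=1.32981 >1
  x=-2.600: |R|=1.10400 >1
So |R|<1 on (-2.5000, 0).

z* = -2.5000.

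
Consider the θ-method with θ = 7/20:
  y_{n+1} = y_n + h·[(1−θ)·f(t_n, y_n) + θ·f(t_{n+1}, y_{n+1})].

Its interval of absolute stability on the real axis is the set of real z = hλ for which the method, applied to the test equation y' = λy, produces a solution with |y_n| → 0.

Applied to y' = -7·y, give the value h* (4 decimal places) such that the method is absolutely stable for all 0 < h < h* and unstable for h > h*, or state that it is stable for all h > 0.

(-6.6667,0); λ=-7 ⇒ h* = (20/3)/7 = 0.9524.

Test eqn y'=λy, z=hλ:
  y_{n+1} = y_n + z·[13/20·y_n + 7/20·y_{n+1}] ⇒ (1 − 7/20z)y_{n+1} = (1 + 13/20z)y_n
  R(z) = (1 + 13/20z)/(1 − 7/20z).

Find x<0 with |R(x)|<1.
x=-1.38: |R|=0.0695
R=−1: 1+13/20x = −1+7/20x ⇒ -3/10x=2 ⇒ x=2/(-3/10)=-6.6667
Confirm numerically:
  x=-6.543: |R|=0.98872 <1
  x=-4.703: |R|=0.77737 <1
  x=-3.992: |R|=0.66528 <1
  x=-7.108: |R|=1.03796 >1
  x=-6.999: |R|=1.02890 >1
  x=-6.739: |R|=1.00646 >1
Stable set (-6.6667, 0).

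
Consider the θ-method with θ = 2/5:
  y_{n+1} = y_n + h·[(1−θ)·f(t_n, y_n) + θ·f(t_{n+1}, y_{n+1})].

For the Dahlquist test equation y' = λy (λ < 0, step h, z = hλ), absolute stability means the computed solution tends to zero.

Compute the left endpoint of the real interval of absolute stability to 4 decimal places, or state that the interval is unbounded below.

Set f=λy, z=hλ:
  y_{n+1} = y_n + z·[3/5·y_n + 2/5·y_{n+1}] ⇒ (1 − 2/5z)y_{n+1} = (1 + 3/5z)y_n
  so R(z) = (1 + 3/5z)/(1 − 2/5z).

Find x<0 with |R(x)|<1.
x=-1.46: |R|=0.0783
R=−1: 1+3/5x = −1+2/5x ⇒ -1/5x=2 ⇒ x=2/(-1/5)=-10.0000
Confirm numerically:
  x=-7.735: |R|=0.88935 <1
  x=-5.880: |R|=0.75418 <1
  x=-5.182: |R|=0.68641 <1
  x=-10.441: |R|=1.01704 >1
  x=-10.345: |R|=1.01343 >1
  x=-10.093: |R|=1.00369 >1
So |R|<1 on (-10.0000, 0).

z* = -10.0000.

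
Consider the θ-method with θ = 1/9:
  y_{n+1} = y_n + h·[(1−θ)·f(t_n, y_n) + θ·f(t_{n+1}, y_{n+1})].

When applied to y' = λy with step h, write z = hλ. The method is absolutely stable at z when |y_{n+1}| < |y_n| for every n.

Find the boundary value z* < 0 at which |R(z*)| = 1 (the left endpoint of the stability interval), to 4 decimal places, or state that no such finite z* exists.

Test eqn y'=λy, z=hλ:
  y_{n+1} = y_n + z·[8/9·y_n + 1/9·y_{n+1}] ⇒ (1 − 1/9z)y_{n+1} = (1 + 8/9z)y_n
  Hence R(z) = (1 + 8/9z)/(1 − 1/9z).

Find x<0 with |R(x)|<1.
x=-1.36: |R|=0.1815
R=−1: 1+8/9x = −1+1/9x ⇒ -7/9x=2 ⇒ x=2/(-7/9)=-2.5714
Confirm numerically:
  x=-2.547: |R|=0.98519 <1
  x=-2.066: |R|=0.68028 <1
  x=-1.359: |R|=0.18071 <1
  x=-1.133: |R|=0.00632 <1
  x=-3.156: |R|=1.33662 >1
  x=-3.006: |R|=1.25337 >1
  x=-2.900: |R|=1.19328 >1
Stable set (-2.5714, 0).

z* = -2.5714.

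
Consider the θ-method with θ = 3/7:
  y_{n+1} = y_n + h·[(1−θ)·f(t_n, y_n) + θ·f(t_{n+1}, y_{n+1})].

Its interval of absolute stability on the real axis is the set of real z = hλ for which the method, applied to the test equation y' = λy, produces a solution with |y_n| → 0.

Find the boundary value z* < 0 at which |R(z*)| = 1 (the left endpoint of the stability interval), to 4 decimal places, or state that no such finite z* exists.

On y'=λy, z=hλ:
  y_{n+1} = y_n + z·[4/7·y_n + 3/7·y_{n+1}] ⇒ (1 − 3/7z)y_{n+1} = (1 + 4/7z)y_n
  so R(z) = (1 + 4/7z)/(1 − 3/7z).

Need |R(x)|<1, x<0.
x=-0.59: |R|=0.5291
R=−1: 1+4/7x = −1+3/7x ⇒ -1/7x=2 ⇒ x=2/(-1/7)=-14.0000
Confirm numerically:
  x=-10.845: |R|=0.92020 <1
  x=-10.472: |R|=0.90816 <1
  x=-9.150: |R|=0.85922 <1
  x=-7.212: |R|=0.76296 <1
  x=-14.490: |R|=1.00971 >1
  x=-14.167: |R|=1.00337 >1
  x=-14.153: |R|=1.00309 >1
Stable set (-14.0000, 0).

z* = -14.0000.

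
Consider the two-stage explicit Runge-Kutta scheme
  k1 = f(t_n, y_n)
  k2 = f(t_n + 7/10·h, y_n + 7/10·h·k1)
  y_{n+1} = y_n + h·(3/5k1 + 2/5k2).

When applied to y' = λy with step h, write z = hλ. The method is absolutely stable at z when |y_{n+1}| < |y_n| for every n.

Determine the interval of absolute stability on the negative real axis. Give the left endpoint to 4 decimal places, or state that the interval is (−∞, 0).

With y'=λy (z=hλ):
  k1=λy_n ⇒ h·k1=z·y_n;  k2=λ(1+7/10z)y_n ⇒ h·k2=z(1+7/10z)y_n
  y_{n+1}/y_n = 1 + 3/5z + 2/5z(1+7/10z) = 1 + z + 7/25z²
  ⇒ R(z) = 1 + z + 7/25z².

Need |R(x)|<1, x<0.
x=-1.41: |R|=0.1467
R=1: x+7/25x²=0 ⇒ x=−25/7=-3.5714; min R=1−1/(4·7/25)=0.1071>−1
Confirm numerically:
  x=-3.489: |R|=0.91947 <1
  x=-2.157: |R|=0.14574 <1
  x=-1.753: |R|=0.10744 <1
  x=-4.003: |R|=1.48372 >1
  x=-3.996: |R|=1.47504 >1
  x=-3.958: |R|=1.42841 >1
Stable set (-3.5714, 0).

(-3.5714, 0).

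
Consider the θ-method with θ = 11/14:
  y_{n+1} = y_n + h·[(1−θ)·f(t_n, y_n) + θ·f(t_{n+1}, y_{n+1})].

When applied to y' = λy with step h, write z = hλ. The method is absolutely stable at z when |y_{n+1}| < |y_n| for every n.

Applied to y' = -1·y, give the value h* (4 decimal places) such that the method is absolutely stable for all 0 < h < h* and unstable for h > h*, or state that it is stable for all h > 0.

On y'=λy, z=hλ:
  y_{n+1} = y_n + z·[3/14·y_n + 11/14·y_{n+1}] ⇒ (1 − 11/14z)y_{n+1} = (1 + 3/14z)y_n
  ⇒ R(z) = (1 + 3/14z)/(1 − 11/14z).

Find x<0 with |R(x)|<1.
x=-0.84: |R|=0.4940
x=-2: |R|=0.2222
x=-10: |R|=0.1290
x=-100: |R|=0.2567
θ=11/14≥1/2 ⇒ |1+3/14x|<|1−11/14x| ∀x<0 ⇒ stable on all of ℝ⁻.

unbounded; (−∞, 0). Any h>0 works for λ=-1.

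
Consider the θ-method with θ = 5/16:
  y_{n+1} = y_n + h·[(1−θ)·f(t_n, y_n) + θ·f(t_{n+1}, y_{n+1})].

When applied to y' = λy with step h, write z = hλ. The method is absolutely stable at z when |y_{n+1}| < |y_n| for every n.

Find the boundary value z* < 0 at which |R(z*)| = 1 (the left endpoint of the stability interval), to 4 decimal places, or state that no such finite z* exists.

left endpoint -5.3333.

On y'=λy, z=hλ:
  y_{n+1} = y_n + z·[11/16·y_n + 5/16·y_{n+1}] ⇒ (1 − 5/16z)y_{n+1} = (1 + 11/16z)y_n
  ⇒ R(z) = (1 + 11/16z)/(1 − 5/16z).

Boundary: |R(x)|=1, x<0.
x=-1.71: |R|=0.1145
R=−1: 1+11/16x = −1+5/16x ⇒ -3/8x=2 ⇒ x=2/(-3/8)=-5.3333
Confirm numerically:
  x=-4.931: |R|=0.94062 <1
  x=-4.876: |R|=0.93205 <1
  x=-4.383: |R|=0.84961 <1
  x=-3.273: |R|=0.61804 <1
  x=-5.930: |R|=1.07842 >1
  x=-5.712: |R|=1.05099 >1
Stable set (-5.3333, 0).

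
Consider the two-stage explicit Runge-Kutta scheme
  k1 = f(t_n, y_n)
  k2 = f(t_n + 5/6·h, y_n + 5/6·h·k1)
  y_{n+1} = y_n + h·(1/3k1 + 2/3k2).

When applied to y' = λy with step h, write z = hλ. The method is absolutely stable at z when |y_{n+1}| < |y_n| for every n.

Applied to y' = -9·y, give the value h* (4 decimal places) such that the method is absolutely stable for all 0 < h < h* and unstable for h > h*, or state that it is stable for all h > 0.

(-1.8000,0); λ=-9 ⇒ h* = (9/5)/9 = 0.2000.

Set f=λy, z=hλ:
  k1=λy_n ⇒ h·k1=z·y_n;  k2=λ(1+5/6z)y_n ⇒ h·k2=z(1+5/6z)y_n
  y_{n+1}/y_n = 1 + 1/3z + 2/3z(1+5/6z) = 1 + z + 5/9z²
  R(z) = 1 + z + 5/9z².

Solve |R(x)|<1 on ℝ⁻.
x=-0.86: |R|=0.5509
R=1: x+5/9x²=0 ⇒ x=−9/5=-1.8000; min R=1−1/(4·5/9)=0.5500>−1
Confirm numerically:
  x=-1.404: |R|=0.69112 <1
  x=-1.180: |R|=0.59356 <1
  x=-1.150: |R|=0.58472 <1
  x=-2.185: |R|=1.46735 >1
  x=-1.893: |R|=1.09781 >1
Interval (-1.8000, 0).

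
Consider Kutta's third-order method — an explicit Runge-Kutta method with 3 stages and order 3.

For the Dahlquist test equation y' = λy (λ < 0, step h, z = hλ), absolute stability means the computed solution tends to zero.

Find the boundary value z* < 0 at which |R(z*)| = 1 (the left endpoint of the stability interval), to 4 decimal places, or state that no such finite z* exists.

On y'=λy, z=hλ:
  order 3, 3-stage ⇒ R(z)=1+z+z^2/2+z^3/6
  (e.g. R(-0.99)=0.33833, |R|=0.33833)

Need |R(x)|<1, x<0.
x=-0.99: |R|=0.3383
|R(-1.81)|=0.1602 |R(-1.71)|=0.0813 |R(-1.4)|=0.1227
Bisect:
  x_lo=-3.0093 |R|=2.0234  x_hi=-0.2645 |R|=0.7674
  mid=-1.63691 |R|=0.02818 →hi
  mid=-2.32312 |R|=0.71428 →hi
  mid=-2.66622 |R|=1.27077 →lo
  mid=-2.49467 |R|=0.97053 →hi
  mid=-2.58045 |R|=1.11484 →lo
  mid=-2.53756 |R|=1.04127 →lo
  mid=-2.51612 |R|=1.00555 →lo
  mid=-2.50539 |R|=0.98795 →hi
  mid=-2.51076 |R|=0.99673 →hi
  ...
  [-2.51277,-2.51260] ⇒ x*=-2.5127
Interval (-2.5127, 0).

z* = -2.5127.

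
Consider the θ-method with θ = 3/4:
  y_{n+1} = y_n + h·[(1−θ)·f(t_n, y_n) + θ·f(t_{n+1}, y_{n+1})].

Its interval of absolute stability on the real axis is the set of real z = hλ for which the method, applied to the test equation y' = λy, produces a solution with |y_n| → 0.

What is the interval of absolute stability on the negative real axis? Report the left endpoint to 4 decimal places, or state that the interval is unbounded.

interval (−∞, 0).

On y'=λy, z=hλ:
  y_{n+1} = y_n + z·[1/4·y_n + 3/4·y_{n+1}] ⇒ (1 − 3/4z)y_{n+1} = (1 + 1/4z)y_n
  ⇒ R(z) = (1 + 1/4z)/(1 − 3/4z).

Need |R(x)|<1, x<0.
x=-0.73: |R|=0.5283
x=-2: |R|=0.2000
x=-10: |R|=0.1765
x=-100: |R|=0.3158
θ=3/4≥1/2 ⇒ |1+1/4x|<|1−3/4x| ∀x<0 ⇒ unbounded interval.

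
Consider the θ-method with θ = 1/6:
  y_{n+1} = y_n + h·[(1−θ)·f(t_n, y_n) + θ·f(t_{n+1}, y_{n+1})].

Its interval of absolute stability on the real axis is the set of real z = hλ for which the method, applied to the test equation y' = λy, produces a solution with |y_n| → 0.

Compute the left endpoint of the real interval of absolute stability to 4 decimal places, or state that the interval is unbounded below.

left endpoint -3.0000.

Set f=λy, z=hλ:
  y_{n+1} = y_n + z·[5/6·y_n + 1/6·y_{n+1}] ⇒ (1 − 1/6z)y_{n+1} = (1 + 5/6z)y_n
  ⇒ R(z) = (1 + 5/6z)/(1 − 1/6z).

Find x<0 with |R(x)|<1.
x=-0.53: |R|=0.5130
R=−1: 1+5/6x = −1+1/6x ⇒ -2/3x=2 ⇒ x=2/(-2/3)=-3.0000
Confirm numerically:
  x=-2.344: |R|=0.68552 <1
  x=-1.839: |R|=0.40758 <1
  x=-1.399: |R|=0.13448 <1
  x=-1.356: |R|=0.10604 <1
  x=-3.358: |R|=1.15302 >1
  x=-3.342: |R|=1.14644 >1
Interval (-3.0000, 0).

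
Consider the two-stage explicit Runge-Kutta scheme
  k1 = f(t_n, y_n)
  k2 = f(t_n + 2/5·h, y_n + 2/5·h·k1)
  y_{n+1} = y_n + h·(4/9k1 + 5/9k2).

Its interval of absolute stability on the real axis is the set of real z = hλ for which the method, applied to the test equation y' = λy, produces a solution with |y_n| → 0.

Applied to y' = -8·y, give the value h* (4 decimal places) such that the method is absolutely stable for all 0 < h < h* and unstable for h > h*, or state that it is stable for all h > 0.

(-4.5000,0); λ=-8 ⇒ h* = (9/2)/8 = 0.5625.

Set f=λy, z=hλ:
  k1=λy_n ⇒ h·k1=z·y_n;  k2=λ(1+2/5z)y_n ⇒ h·k2=z(1+2/5z)y_n
  y_{n+1}/y_n = 1 + 4/9z + 5/9z(1+2/5z) = 1 + z + 2/9z²
  ⇒ R(z) = 1 + z + 2/9z².

Boundary: |R(x)|=1, x<0.
x=-0.73: |R|=0.3884
R=1: x+2/9x²=0 ⇒ x=−9/2=-4.5000; min R=1−1/(4·2/9)=-0.1250>−1
Confirm numerically:
  x=-4.232: |R|=0.74796 <1
  x=-3.938: |R|=0.50819 <1
  x=-3.731: |R|=0.36241 <1
  x=-3.057: |R|=0.01972 <1
  x=-4.931: |R|=1.47228 >1
  x=-4.736: |R|=1.24838 >1
Stable set (-4.5000, 0).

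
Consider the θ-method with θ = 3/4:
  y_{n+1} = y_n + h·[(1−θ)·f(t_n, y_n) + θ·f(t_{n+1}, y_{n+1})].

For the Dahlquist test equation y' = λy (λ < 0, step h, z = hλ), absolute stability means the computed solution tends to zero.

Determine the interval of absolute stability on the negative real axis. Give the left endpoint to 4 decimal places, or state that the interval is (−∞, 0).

On y'=λy, z=hλ:
  y_{n+1} = y_n + z·[1/4·y_n + 3/4·y_{n+1}] ⇒ (1 − 3/4z)y_{n+1} = (1 + 1/4z)y_n
  so R(z) = (1 + 1/4z)/(1 − 3/4z).

Solve |R(x)|<1 on ℝ⁻.
x=-0.71: |R|=0.5367
x=-2: |R|=0.2000
x=-10: |R|=0.1765
x=-100: |R|=0.3158
θ=3/4≥1/2 ⇒ |1+1/4x|<|1−3/4x| ∀x<0 ⇒ stable on all of ℝ⁻.

unbounded; (−∞, 0).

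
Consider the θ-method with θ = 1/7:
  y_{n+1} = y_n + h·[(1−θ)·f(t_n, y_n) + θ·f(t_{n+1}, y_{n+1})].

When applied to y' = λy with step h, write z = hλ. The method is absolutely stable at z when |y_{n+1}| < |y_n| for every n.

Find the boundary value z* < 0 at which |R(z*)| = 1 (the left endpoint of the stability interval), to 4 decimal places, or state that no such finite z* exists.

left endpoint -2.8000.

Test eqn y'=λy, z=hλ:
  y_{n+1} = y_n + z·[6/7·y_n + 1/7·y_{n+1}] ⇒ (1 − 1/7z)y_{n+1} = (1 + 6/7z)y_n
  Hence R(z) = (1 + 6/7z)/(1 − 1/7z).

Boundary: |R(x)|=1, x<0.
x=-1.47: |R|=0.2149
R=−1: 1+6/7x = −1+1/7x ⇒ -5/7x=2 ⇒ x=2/(-5/7)=-2.8000
Confirm numerically:
  x=-2.487: |R|=0.83504 <1
  x=-2.199: |R|=0.67333 <1
  x=-1.913: |R|=0.50241 <1
  x=-1.556: |R|=0.27302 <1
  x=-3.370: |R|=1.27483 >1
  x=-3.220: |R|=1.20548 >1
  x=-3.057: |R|=1.12777 >1
So |R|<1 on (-2.8000, 0).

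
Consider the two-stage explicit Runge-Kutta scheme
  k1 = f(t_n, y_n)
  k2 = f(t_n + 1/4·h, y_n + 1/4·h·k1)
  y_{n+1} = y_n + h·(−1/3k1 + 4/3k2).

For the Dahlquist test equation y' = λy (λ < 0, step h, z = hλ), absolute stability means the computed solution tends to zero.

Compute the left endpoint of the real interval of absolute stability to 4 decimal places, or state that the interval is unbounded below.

left endpoint -3.0000.

Test eqn y'=λy, z=hλ:
  k1=λy_n ⇒ h·k1=z·y_n;  k2=λ(1+1/4z)y_n ⇒ h·k2=z(1+1/4z)y_n
  y_{n+1}/y_n = 1 − 1/3z + 4/3z(1+1/4z) = 1 + z + 1/3z²
  so R(z) = 1 + z + 1/3z².

Need |R(x)|<1, x<0.
x=-1.33: |R|=0.2596
R=1: x+1/3x²=0 ⇒ x=−3=-3.0000; min R=1−1/(4·1/3)=0.2500>−1
Confirm numerically:
  x=-2.558: |R|=0.62312 <1
  x=-2.046: |R|=0.34937 <1
  x=-1.392: |R|=0.25389 <1
  x=-3.415: |R|=1.47241 >1
  x=-3.235: |R|=1.25341 >1
  x=-3.190: |R|=1.20203 >1
Interval (-3.0000, 0).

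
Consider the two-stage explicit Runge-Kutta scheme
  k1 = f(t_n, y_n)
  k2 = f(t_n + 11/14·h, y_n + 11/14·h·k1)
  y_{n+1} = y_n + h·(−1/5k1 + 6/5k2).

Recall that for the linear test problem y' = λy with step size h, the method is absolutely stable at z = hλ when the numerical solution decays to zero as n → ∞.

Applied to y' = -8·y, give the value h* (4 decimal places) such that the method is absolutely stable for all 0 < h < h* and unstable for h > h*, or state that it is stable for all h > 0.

With y'=λy (z=hλ):
  k1=λy_n ⇒ h·k1=z·y_n;  k2=λ(1+11/14z)y_n ⇒ h·k2=z(1+11/14z)y_n
  y_{n+1}/y_n = 1 − 1/5z + 6/5z(1+11/14z) = 1 + z + 33/35z²
  ⇒ R(z) = 1 + z + 33/35z².

Boundary: |R(x)|=1, x<0.
x=-0.69: |R|=0.7589
R=1: x+33/35x²=0 ⇒ x=−35/33=-1.0606; min R=1−1/(4·33/35)=0.7348>−1
Confirm numerically:
  x=-0.815: |R|=0.81127 <1
  x=-0.809: |R|=0.80808 <1
  x=-0.750: |R|=0.78036 <1
  x=-0.474: |R|=0.73784 <1
  x=-1.520: |R|=1.65838 >1
  x=-1.141: |R|=1.08649 >1
  x=-1.106: |R|=1.04734 >1
Stable set (-1.0606, 0).

(-1.0606,0); λ=-8 ⇒ h* = (35/33)/8 = 0.1326.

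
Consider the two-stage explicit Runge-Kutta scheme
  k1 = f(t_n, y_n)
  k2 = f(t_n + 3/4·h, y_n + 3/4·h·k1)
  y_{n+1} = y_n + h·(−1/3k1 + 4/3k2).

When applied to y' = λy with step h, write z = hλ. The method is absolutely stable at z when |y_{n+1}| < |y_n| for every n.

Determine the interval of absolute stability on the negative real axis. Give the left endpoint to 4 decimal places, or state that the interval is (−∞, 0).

Test eqn y'=λy, z=hλ:
  k1=λy_n ⇒ h·k1=z·y_n;  k2=λ(1+3/4z)y_n ⇒ h·k2=z(1+3/4z)y_n
  y_{n+1}/y_n = 1 − 1/3z + 4/3z(1+3/4z) = 1 + z + z²
  ⇒ R(z) = 1 + z + z².

Find x<0 with |R(x)|<1.
x=-0.65: |R|=0.7725
R=1: x+1x²=0 ⇒ x=−1=-1.0000; min R=1−1/(4·1)=0.7500>−1
Confirm numerically:
  x=-0.768: |R|=0.82182 <1
  x=-0.751: |R|=0.81300 <1
  x=-0.435: |R|=0.75423 <1
  x=-0.431: |R|=0.75476 <1
  x=-1.319: |R|=1.42076 >1
  x=-1.200: |R|=1.24000 >1
Interval (-1.0000, 0).

(-1.0000, 0).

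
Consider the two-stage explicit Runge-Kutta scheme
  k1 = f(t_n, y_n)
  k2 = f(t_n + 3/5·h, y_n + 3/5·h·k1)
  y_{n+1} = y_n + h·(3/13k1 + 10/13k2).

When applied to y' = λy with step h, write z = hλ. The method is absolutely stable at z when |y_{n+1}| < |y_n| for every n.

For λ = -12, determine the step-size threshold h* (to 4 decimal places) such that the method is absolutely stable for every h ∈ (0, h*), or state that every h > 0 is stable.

(-2.1667,0); λ=-12 ⇒ h* = (13/6)/12 = 0.1806.

Set f=λy, z=hλ:
  k1=λy_n ⇒ h·k1=z·y_n;  k2=λ(1+3/5z)y_n ⇒ h·k2=z(1+3/5z)y_n
  y_{n+1}/y_n = 1 + 3/13z + 10/13z(1+3/5z) = 1 + z + 6/13z²
  R(z) = 1 + z + 6/13z².

Boundary: |R(x)|=1, x<0.
x=-0.56: |R|=0.5847
R=1: x+6/13x²=0 ⇒ x=−13/6=-2.1667; min R=1−1/(4·6/13)=0.4583>−1
Confirm numerically:
  x=-2.012: |R|=0.85637 <1
  x=-1.763: |R|=0.67154 <1
  x=-1.755: |R|=0.66655 <1
  x=-0.964: |R|=0.46491 <1
  x=-2.371: |R|=1.22360 >1
  x=-2.299: |R|=1.14042 >1
  x=-2.291: |R|=1.13147 >1
So |R|<1 on (-2.1667, 0).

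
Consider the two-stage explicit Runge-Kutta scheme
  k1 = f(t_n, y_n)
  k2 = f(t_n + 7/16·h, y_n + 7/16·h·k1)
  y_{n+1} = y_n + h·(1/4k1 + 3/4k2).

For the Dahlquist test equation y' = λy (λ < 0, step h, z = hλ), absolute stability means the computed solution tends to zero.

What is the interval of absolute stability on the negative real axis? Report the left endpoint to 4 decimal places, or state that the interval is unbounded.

(-3.0476, 0).

Set f=λy, z=hλ:
  k1=λy_n ⇒ h·k1=z·y_n;  k2=λ(1+7/16z)y_n ⇒ h·k2=z(1+7/16z)y_n
  y_{n+1}/y_n = 1 + 1/4z + 3/4z(1+7/16z) = 1 + z + 21/64z²
  R(z) = 1 + z + 21/64z².

Need |R(x)|<1, x<0.
x=-0.59: |R|=0.5242
R=1: x+21/64x²=0 ⇒ x=−64/21=-3.0476; min R=1−1/(4·21/64)=0.2381>−1
Confirm numerically:
  x=-2.507: |R|=0.55528 <1
  x=-2.041: |R|=0.32586 <1
  x=-1.611: |R|=0.24059 <1
  x=-3.633: |R|=1.69782 >1
  x=-3.556: |R|=1.59319 >1
  x=-3.157: |R|=1.11331 >1
Stable set (-3.0476, 0).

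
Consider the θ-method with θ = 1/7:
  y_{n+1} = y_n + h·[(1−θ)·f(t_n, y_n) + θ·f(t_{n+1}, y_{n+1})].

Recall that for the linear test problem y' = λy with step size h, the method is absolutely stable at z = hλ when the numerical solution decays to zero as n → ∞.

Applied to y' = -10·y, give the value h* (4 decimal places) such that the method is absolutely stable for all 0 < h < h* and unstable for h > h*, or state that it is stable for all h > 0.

Set f=λy, z=hλ:
  y_{n+1} = y_n + z·[6/7·y_n + 1/7·y_{n+1}] ⇒ (1 − 1/7z)y_{n+1} = (1 + 6/7z)y_n
  ⇒ R(z) = (1 + 6/7z)/(1 − 1/7z).

Need |R(x)|<1, x<0.
x=-1.22: |R|=0.0389
R=−1: 1+6/7x = −1+1/7x ⇒ -5/7x=2 ⇒ x=2/(-5/7)=-2.8000
Confirm numerically:
  x=-2.414: |R|=0.79499 <1
  x=-1.778: |R|=0.41786 <1
  x=-1.720: |R|=0.38073 <1
  x=-1.690: |R|=0.36133 <1
  x=-3.207: |R|=1.19937 >1
  x=-3.137: |R|=1.16622 >1
  x=-2.991: |R|=1.09559 >1
So |R|<1 on (-2.8000, 0).

(-2.8000,0); λ=-10 ⇒ h* = (14/5)/10 = 0.2800.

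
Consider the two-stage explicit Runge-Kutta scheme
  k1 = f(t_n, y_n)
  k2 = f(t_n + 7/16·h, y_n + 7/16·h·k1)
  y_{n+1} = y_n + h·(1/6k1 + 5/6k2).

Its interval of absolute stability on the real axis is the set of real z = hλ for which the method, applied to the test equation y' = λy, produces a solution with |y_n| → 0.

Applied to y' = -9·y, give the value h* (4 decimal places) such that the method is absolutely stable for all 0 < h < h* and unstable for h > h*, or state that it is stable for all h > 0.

With y'=λy (z=hλ):
  k1=λy_n ⇒ h·k1=z·y_n;  k2=λ(1+7/16z)y_n ⇒ h·k2=z(1+7/16z)y_n
  y_{n+1}/y_n = 1 + 1/6z + 5/6z(1+7/16z) = 1 + z + 35/96z²
  ⇒ R(z) = 1 + z + 35/96z².

Need |R(x)|<1, x<0.
x=-1.71: |R|=0.3561
R=1: x+35/96x²=0 ⇒ x=−96/35=-2.7429; min R=1−1/(4·35/96)=0.3143>−1
Confirm numerically:
  x=-2.401: |R|=0.70075 <1
  x=-2.276: |R|=0.61261 <1
  x=-1.239: |R|=0.32068 <1
  x=-3.320: |R|=1.69858 >1
  x=-3.088: |R|=1.38857 >1
  x=-2.939: |R|=1.21017 >1
Stable set (-2.7429, 0).

(-2.7429,0); λ=-9 ⇒ h* = (96/35)/9 = 0.3048.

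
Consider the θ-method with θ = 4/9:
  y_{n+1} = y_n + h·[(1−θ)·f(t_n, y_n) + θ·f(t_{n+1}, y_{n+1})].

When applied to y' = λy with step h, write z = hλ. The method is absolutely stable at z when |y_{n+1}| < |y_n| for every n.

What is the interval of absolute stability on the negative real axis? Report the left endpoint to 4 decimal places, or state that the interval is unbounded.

With y'=λy (z=hλ):
  y_{n+1} = y_n + z·[5/9·y_n + 4/9·y_{n+1}] ⇒ (1 − 4/9z)y_{n+1} = (1 + 5/9z)y_n
  R(z) = (1 + 5/9z)/(1 − 4/9z).

Find x<0 with |R(x)|<1.
x=-1.49: |R|=0.1036
R=−1: 1+5/9x = −1+4/9x ⇒ -1/9x=2 ⇒ x=2/(-1/9)=-18.0000
Confirm numerically:
  x=-17.898: |R|=0.99873 <1
  x=-14.191: |R|=0.94208 <1
  x=-11.998: |R|=0.89469 <1
  x=-18.554: |R|=1.00666 >1
  x=-18.521: |R|=1.00627 >1
  x=-18.479: |R|=1.00578 >1
Stable set (-18.0000, 0).

(-18.0000, 0).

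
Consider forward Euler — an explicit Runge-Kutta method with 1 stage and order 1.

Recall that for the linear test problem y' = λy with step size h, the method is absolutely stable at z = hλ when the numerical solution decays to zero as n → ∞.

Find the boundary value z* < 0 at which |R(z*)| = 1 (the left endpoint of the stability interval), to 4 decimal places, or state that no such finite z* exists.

With y'=λy (z=hλ):
  order 1, 1-stage ⇒ R(z)=1+z
  (e.g. R(-0.74)=0.26000, |R|=0.26000)

Find x<0 with |R(x)|<1.
x=-0.74: |R|=0.2600
|R(-2.26)|=1.2600 |R(-1.32)|=0.3200 |R(-1.12)|=0.1200
Bisect:
  x_lo=-2.7893 |R|=1.7893  x_hi=-0.2195 |R|=0.7805
  mid=-1.50438 |R|=0.50438 →hi
  mid=-2.14684 |R|=1.14684 →lo
  mid=-1.82561 |R|=0.82561 →hi
  mid=-1.98623 |R|=0.98623 →hi
  mid=-2.06653 |R|=1.06653 →lo
  mid=-2.02638 |R|=1.02638 →lo
  mid=-2.00630 |R|=1.00630 →lo
  ...
  [-2.00003,-1.99987] ⇒ x*=-2.0000
So |R|<1 on (-2.0000, 0).

z* = -2.0000.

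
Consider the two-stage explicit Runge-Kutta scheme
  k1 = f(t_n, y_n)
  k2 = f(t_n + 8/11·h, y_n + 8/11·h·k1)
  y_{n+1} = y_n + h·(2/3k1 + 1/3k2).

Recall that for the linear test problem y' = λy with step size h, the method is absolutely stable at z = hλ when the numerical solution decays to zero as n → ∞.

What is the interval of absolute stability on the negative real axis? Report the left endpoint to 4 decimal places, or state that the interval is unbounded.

On y'=λy, z=hλ:
  k1=λy_n ⇒ h·k1=z·y_n;  k2=λ(1+8/11z)y_n ⇒ h·k2=z(1+8/11z)y_n
  y_{n+1}/y_n = 1 + 2/3z + 1/3z(1+8/11z) = 1 + z + 8/33z²
  R(z) = 1 + z + 8/33z².

Find x<0 with |R(x)|<1.
x=-1.35: |R|=0.0918
R=1: x+8/33x²=0 ⇒ x=−33/8=-4.1250; min R=1−1/(4·8/33)=-0.0312>−1
Confirm numerically:
  x=-4.101: |R|=0.97614 <1
  x=-2.605: |R|=0.04010 <1
  x=-2.268: |R|=0.02101 <1
  x=-4.451: |R|=1.35176 >1
  x=-4.364: |R|=1.25285 >1
  x=-4.342: |R|=1.22842 >1
So |R|<1 on (-4.1250, 0).

(-4.1250, 0).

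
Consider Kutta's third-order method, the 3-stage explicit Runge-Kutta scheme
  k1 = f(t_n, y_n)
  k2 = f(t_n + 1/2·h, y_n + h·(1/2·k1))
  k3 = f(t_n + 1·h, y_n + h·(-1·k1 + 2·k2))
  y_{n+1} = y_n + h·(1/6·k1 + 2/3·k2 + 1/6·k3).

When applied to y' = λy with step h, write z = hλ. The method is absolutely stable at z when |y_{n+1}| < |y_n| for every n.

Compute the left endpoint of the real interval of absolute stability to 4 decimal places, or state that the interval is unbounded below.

z* = -2.5127.

With y'=λy (z=hλ):
  order 3, 3-stage ⇒ R(z)=1+z+z^2/2+z^3/6
  (e.g. R(-1.72)=-0.08887, |R|=0.08887)

Solve |R(x)|<1 on ℝ⁻.
x=-1.72: |R|=0.0889
|R(-2.3)|=0.6828 |R(-2.19)|=0.5425 |R(-1.45)|=0.0931
Bisect:
  x_lo=-3.3428 |R|=2.9813  x_hi=-0.1560 |R|=0.8555
  mid=-1.74944 |R|=0.11154 →hi
  mid=-2.54614 |R|=1.05575 →lo
  mid=-2.14779 |R|=0.49258 →hi
  mid=-2.34696 |R|=0.74745 →hi
  mid=-2.44655 |R|=0.89443 →hi
  mid=-2.49635 |R|=0.97324 →hi
  mid=-2.52124 |R|=1.01402 →lo
  mid=-2.50879 |R|=0.99351 →hi
  mid=-2.51502 |R|=1.00374 →lo
  ...
  [-2.51288,-2.51268] ⇒ x*=-2.5127
Interval (-2.5127, 0).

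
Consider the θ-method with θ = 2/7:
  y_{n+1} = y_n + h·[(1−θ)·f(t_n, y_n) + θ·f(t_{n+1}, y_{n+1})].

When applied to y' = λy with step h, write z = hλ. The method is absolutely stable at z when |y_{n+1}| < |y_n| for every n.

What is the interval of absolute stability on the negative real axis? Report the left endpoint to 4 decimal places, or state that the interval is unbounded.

Set f=λy, z=hλ:
  y_{n+1} = y_n + z·[5/7·y_n + 2/7·y_{n+1}] ⇒ (1 − 2/7z)y_{n+1} = (1 + 5/7z)y_n
  so R(z) = (1 + 5/7z)/(1 − 2/7z).

Boundary: |R(x)|=1, x<0.
x=-0.85: |R|=0.3161
R=−1: 1+5/7x = −1+2/7x ⇒ -3/7x=2 ⇒ x=2/(-3/7)=-4.6667
Confirm numerically:
  x=-4.497: |R|=0.96818 <1
  x=-3.382: |R|=0.71999 <1
  x=-3.248: |R|=0.68465 <1
  x=-1.982: |R|=0.26541 <1
  x=-4.916: |R|=1.04444 >1
  x=-4.809: |R|=1.02570 >1
  x=-4.786: |R|=1.02160 >1
So |R|<1 on (-4.6667, 0).

z∈(-4.6667,0).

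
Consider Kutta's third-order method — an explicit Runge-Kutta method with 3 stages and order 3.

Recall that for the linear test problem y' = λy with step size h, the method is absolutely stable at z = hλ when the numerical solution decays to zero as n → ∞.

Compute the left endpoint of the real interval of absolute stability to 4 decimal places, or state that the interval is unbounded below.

z* = -2.5127.

On y'=λy, z=hλ:
  order 3, 3-stage ⇒ R(z)=1+z+z^2/2+z^3/6
  (e.g. R(-0.87)=0.39870, |R|=0.39870)

Solve |R(x)|<1 on ℝ⁻.
x=-0.87: |R|=0.3987
|R(-2.34)|=0.7377 |R(-2.26)|=0.6301 |R(-1.84)|=0.1855
Bisect:
  x_lo=-3.2378 |R|=2.6534  x_hi=-0.0621 |R|=0.9398
  mid=-1.64998 |R|=0.03742 →hi
  mid=-2.44390 |R|=0.89034 →hi
  mid=-2.84087 |R|=1.62682 →lo
  mid=-2.64239 |R|=1.22623 →lo
  mid=-2.54315 |R|=1.05069 →lo
  mid=-2.49352 |R|=0.96868 →hi
  mid=-2.51833 |R|=1.00921 →lo
  ...
  [-2.51291,-2.51271] ⇒ x*=-2.5127
Stable set (-2.5127, 0).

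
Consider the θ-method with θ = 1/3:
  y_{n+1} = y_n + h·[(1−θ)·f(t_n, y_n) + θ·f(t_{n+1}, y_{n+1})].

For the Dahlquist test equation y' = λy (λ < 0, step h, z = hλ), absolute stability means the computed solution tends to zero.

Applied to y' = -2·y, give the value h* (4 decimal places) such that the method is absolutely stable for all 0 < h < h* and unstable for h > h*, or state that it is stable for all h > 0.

Test eqn y'=λy, z=hλ:
  y_{n+1} = y_n + z·[2/3·y_n + 1/3·y_{n+1}] ⇒ (1 − 1/3z)y_{n+1} = (1 + 2/3z)y_n
  so R(z) = (1 + 2/3z)/(1 − 1/3z).

Need |R(x)|<1, x<0.
x=-1.79: |R|=0.1211
R=−1: 1+2/3x = −1+1/3x ⇒ -1/3x=2 ⇒ x=2/(-1/3)=-6.0000
Confirm numerically:
  x=-5.837: |R|=0.98155 <1
  x=-4.697: |R|=0.83071 <1
  x=-3.279: |R|=0.56665 <1
  x=-3.175: |R|=0.54251 <1
  x=-6.551: |R|=1.05769 >1
  x=-6.504: |R|=1.05303 >1
  x=-6.029: |R|=1.00321 >1
Stable set (-6.0000, 0).

(-6.0000,0); λ=-2 ⇒ h* = (6)/2 = 3.0000.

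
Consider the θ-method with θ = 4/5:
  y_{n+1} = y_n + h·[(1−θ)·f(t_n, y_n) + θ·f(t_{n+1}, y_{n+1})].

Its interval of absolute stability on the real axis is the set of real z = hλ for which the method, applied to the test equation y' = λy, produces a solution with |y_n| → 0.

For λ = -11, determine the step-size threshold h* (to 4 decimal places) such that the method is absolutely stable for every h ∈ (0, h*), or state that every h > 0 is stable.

With y'=λy (z=hλ):
  y_{n+1} = y_n + z·[1/5·y_n + 4/5·y_{n+1}] ⇒ (1 − 4/5z)y_{n+1} = (1 + 1/5z)y_n
  ⇒ R(z) = (1 + 1/5z)/(1 − 4/5z).

Solve |R(x)|<1 on ℝ⁻.
x=-0.54: |R|=0.6229
x=-2: |R|=0.2308
x=-10: |R|=0.1111
x=-100: |R|=0.2346
θ=4/5≥1/2 ⇒ |1+1/5x|<|1−4/5x| ∀x<0 ⇒ interval (−∞,0).

interval (−∞, 0). Any h>0 works for λ=-11.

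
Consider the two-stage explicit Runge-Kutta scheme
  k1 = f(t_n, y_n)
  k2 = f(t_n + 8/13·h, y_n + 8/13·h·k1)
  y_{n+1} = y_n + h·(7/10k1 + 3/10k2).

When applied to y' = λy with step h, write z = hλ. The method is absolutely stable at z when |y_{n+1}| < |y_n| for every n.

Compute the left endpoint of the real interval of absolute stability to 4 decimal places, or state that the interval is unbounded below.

Test eqn y'=λy, z=hλ:
  k1=λy_n ⇒ h·k1=z·y_n;  k2=λ(1+8/13z)y_n ⇒ h·k2=z(1+8/13z)y_n
  y_{n+1}/y_n = 1 + 7/10z + 3/10z(1+8/13z) = 1 + z + 12/65z²
  so R(z) = 1 + z + 12/65z².

Solve |R(x)|<1 on ℝ⁻.
x=-0.8: |R|=0.3182
R=1: x+12/65x²=0 ⇒ x=−65/12=-5.4167; min R=1−1/(4·12/65)=-0.3542>−1
Confirm numerically:
  x=-5.014: |R|=0.62727 <1
  x=-4.276: |R|=0.09954 <1
  x=-3.802: |R|=0.13335 <1
  x=-2.384: |R|=0.33475 <1
  x=-5.801: |R|=1.41160 >1
  x=-5.608: |R|=1.19809 >1
  x=-5.600: |R|=1.18954 >1
So |R|<1 on (-5.4167, 0).

left endpoint -5.4167.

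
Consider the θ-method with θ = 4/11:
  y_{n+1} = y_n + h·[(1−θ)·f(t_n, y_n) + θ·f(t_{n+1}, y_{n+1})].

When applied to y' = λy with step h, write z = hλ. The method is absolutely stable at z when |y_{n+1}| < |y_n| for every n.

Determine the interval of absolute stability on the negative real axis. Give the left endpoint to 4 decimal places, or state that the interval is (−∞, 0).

z∈(-7.3333,0).

With y'=λy (z=hλ):
  y_{n+1} = y_n + z·[7/11·y_n + 4/11·y_{n+1}] ⇒ (1 − 4/11z)y_{n+1} = (1 + 7/11z)y_n
  R(z) = (1 + 7/11z)/(1 − 4/11z).

Boundary: |R(x)|=1, x<0.
x=-1.79: |R|=0.0843
R=−1: 1+7/11x = −1+4/11x ⇒ -3/11x=2 ⇒ x=2/(-3/11)=-7.3333
Confirm numerically:
  x=-6.932: |R|=0.96891 <1
  x=-5.099: |R|=0.78650 <1
  x=-4.030: |R|=0.63459 <1
  x=-3.936: |R|=0.61891 <1
  x=-7.585: |R|=1.01826 >1
  x=-7.472: |R|=1.01017 >1
Stable set (-7.3333, 0).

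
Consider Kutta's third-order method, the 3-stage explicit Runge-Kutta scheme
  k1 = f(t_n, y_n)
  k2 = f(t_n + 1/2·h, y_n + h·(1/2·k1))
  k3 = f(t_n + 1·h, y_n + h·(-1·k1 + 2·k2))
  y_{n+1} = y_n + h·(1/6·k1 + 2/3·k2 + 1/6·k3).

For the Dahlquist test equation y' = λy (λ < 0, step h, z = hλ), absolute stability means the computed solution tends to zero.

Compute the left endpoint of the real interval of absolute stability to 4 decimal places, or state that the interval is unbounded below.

With y'=λy (z=hλ):
  order 3, 3-stage ⇒ R(z)=1+z+z^2/2+z^3/6
  (e.g. R(-1.41)=0.11685, |R|=0.11685)

Find x<0 with |R(x)|<1.
x=-1.41: |R|=0.1168
|R(-2.88)|=1.7141 |R(-2.45)|=0.8998 |R(-1.59)|=0.0041
Bisect:
  x_lo=-2.9486 |R|=1.8741  x_hi=-0.1541 |R|=0.8572
  mid=-1.55134 |R|=0.02973 →hi
  mid=-2.24997 |R|=0.61715 →hi
  mid=-2.59928 |R|=1.14806 →lo
  mid=-2.42462 |R|=0.86087 →hi
  mid=-2.51195 |R|=0.99870 →hi
  mid=-2.55562 |R|=1.07190 →lo
  mid=-2.53379 |R|=1.03493 →lo
  mid=-2.52287 |R|=1.01672 →lo
  mid=-2.51741 |R|=1.00769 →lo
  ...
  [-2.51281,-2.51264] ⇒ x*=-2.5127
Interval (-2.5127, 0).

left endpoint -2.5127.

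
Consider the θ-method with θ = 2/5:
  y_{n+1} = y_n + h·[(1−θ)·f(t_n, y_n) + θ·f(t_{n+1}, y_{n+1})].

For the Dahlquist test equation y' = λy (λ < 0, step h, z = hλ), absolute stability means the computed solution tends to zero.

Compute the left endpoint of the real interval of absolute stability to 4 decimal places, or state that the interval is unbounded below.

z* = -10.0000.

Test eqn y'=λy, z=hλ:
  y_{n+1} = y_n + z·[3/5·y_n + 2/5·y_{n+1}] ⇒ (1 − 2/5z)y_{n+1} = (1 + 3/5z)y_n
  so R(z) = (1 + 3/5z)/(1 − 2/5z).

Solve |R(x)|<1 on ℝ⁻.
x=-1.7: |R|=0.0119
R=−1: 1+3/5x = −1+2/5x ⇒ -1/5x=2 ⇒ x=2/(-1/5)=-10.0000
Confirm numerically:
  x=-8.575: |R|=0.93567 <1
  x=-7.812: |R|=0.89391 <1
  x=-7.358: |R|=0.86600 <1
  x=-10.278: |R|=1.01088 >1
  x=-10.194: |R|=1.00764 >1
  x=-10.059: |R|=1.00235 >1
So |R|<1 on (-10.0000, 0).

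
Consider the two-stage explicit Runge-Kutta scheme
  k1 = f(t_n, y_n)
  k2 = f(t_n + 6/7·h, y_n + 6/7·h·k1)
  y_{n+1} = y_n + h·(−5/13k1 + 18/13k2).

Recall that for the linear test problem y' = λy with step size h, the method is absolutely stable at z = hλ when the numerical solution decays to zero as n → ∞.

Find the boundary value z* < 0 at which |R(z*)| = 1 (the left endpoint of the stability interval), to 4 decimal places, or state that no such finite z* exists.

z* = -0.8426.

Set f=λy, z=hλ:
  k1=λy_n ⇒ h·k1=z·y_n;  k2=λ(1+6/7z)y_n ⇒ h·k2=z(1+6/7z)y_n
  y_{n+1}/y_n = 1 − 5/13z + 18/13z(1+6/7z) = 1 + z + 108/91z²
  so R(z) = 1 + z + 108/91z².

Solve |R(x)|<1 on ℝ⁻.
x=-1.39: |R|=1.9030
R=1: x+108/91x²=0 ⇒ x=−91/108=-0.8426; min R=1−1/(4·108/91)=0.7894>−1
Confirm numerically:
  x=-0.664: |R|=0.85926 <1
  x=-0.575: |R|=0.81739 <1
  x=-0.557: |R|=0.81121 <1
  x=-1.431: |R|=1.99931 >1
  x=-1.418: |R|=1.96835 >1
  x=-1.198: |R|=1.50532 >1
Interval (-0.8426, 0).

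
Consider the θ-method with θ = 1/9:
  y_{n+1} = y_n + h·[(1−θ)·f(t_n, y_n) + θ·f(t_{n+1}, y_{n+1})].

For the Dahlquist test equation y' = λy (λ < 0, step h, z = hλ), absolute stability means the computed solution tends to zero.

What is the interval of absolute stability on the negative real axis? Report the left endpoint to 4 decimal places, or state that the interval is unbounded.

Set f=λy, z=hλ:
  y_{n+1} = y_n + z·[8/9·y_n + 1/9·y_{n+1}] ⇒ (1 − 1/9z)y_{n+1} = (1 + 8/9z)y_n
  R(z) = (1 + 8/9z)/(1 − 1/9z).

Boundary: |R(x)|=1, x<0.
x=-0.55: |R|=0.4817
R=−1: 1+8/9x = −1+1/9x ⇒ -7/9x=2 ⇒ x=2/(-7/9)=-2.5714
Confirm numerically:
  x=-2.515: |R|=0.96570 <1
  x=-2.504: |R|=0.95897 <1
  x=-2.084: |R|=0.69217 <1
  x=-3.070: |R|=1.28915 >1
  x=-2.934: |R|=1.21267 >1
  x=-2.671: |R|=1.05972 >1
So |R|<1 on (-2.5714, 0).

(-2.5714, 0).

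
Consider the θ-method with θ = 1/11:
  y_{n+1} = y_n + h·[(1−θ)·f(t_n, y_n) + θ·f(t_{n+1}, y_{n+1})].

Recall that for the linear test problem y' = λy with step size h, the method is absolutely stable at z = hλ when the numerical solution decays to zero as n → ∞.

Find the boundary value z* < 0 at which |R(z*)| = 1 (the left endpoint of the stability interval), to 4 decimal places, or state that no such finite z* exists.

Test eqn y'=λy, z=hλ:
  y_{n+1} = y_n + z·[10/11·y_n + 1/11·y_{n+1}] ⇒ (1 − 1/11z)y_{n+1} = (1 + 10/11z)y_n
  ⇒ R(z) = (1 + 10/11z)/(1 − 1/11z).

Need |R(x)|<1, x<0.
x=-0.98: |R|=0.1002
R=−1: 1+10/11x = −1+1/11x ⇒ -9/11x=2 ⇒ x=2/(-9/11)=-2.4444
Confirm numerically:
  x=-2.329: |R|=0.92205 <1
  x=-2.227: |R|=0.85205 <1
  x=-1.728: |R|=0.49340 <1
  x=-2.962: |R|=1.33362 >1
  x=-2.847: |R|=1.26165 >1
So |R|<1 on (-2.4444, 0).

left endpoint -2.4444.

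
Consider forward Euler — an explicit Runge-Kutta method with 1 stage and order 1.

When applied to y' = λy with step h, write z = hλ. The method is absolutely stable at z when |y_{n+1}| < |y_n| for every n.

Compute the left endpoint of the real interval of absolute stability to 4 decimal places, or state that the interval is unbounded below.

On y'=λy, z=hλ:
  order 1, 1-stage ⇒ R(z)=1+z
  (e.g. R(-1.1)=-0.10000, |R|=0.10000)

Solve |R(x)|<1 on ℝ⁻.
x=-1.1: |R|=0.1000
|R(-1.47)|=0.4700 |R(-0.65)|=0.3500 |R(-0.62)|=0.3800
Bisect:
  x_lo=-2.7566 |R|=1.7566  x_hi=-0.0585 |R|=0.9415
  mid=-1.40754 |R|=0.40754 →hi
  mid=-2.08208 |R|=1.08208 →lo
  mid=-1.74481 |R|=0.74481 →hi
  mid=-1.91344 |R|=0.91344 →hi
  mid=-1.99776 |R|=0.99776 →hi
  mid=-2.03992 |R|=1.03992 →lo
  mid=-2.01884 |R|=1.01884 →lo
  mid=-2.00830 |R|=1.00830 →lo
  ...
  [-2.00006,-1.99990] ⇒ x*=-2.0000
Stable set (-2.0000, 0).

z* = -2.0000.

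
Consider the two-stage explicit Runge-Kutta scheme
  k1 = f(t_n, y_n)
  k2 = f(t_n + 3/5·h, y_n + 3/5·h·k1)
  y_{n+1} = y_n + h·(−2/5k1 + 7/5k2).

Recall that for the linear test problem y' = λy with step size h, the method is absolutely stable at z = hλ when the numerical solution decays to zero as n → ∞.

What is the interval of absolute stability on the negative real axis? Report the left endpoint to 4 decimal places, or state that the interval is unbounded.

Test eqn y'=λy, z=hλ:
  k1=λy_n ⇒ h·k1=z·y_n;  k2=λ(1+3/5z)y_n ⇒ h·k2=z(1+3/5z)y_n
  y_{n+1}/y_n = 1 − 2/5z + 7/5z(1+3/5z) = 1 + z + 21/25z²
  Hence R(z) = 1 + z + 21/25z².

Solve |R(x)|<1 on ℝ⁻.
x=-0.48: |R|=0.7135
R=1: x+21/25x²=0 ⇒ x=−25/21=-1.1905; min R=1−1/(4·21/25)=0.7024>−1
Confirm numerically:
  x=-1.039: |R|=0.86780 <1
  x=-1.016: |R|=0.85110 <1
  x=-0.677: |R|=0.70800 <1
  x=-0.545: |R|=0.70450 <1
  x=-1.766: |R|=1.85376 >1
  x=-1.653: |R|=1.64222 >1
  x=-1.613: |R|=1.57249 >1
So |R|<1 on (-1.1905, 0).

z∈(-1.1905,0).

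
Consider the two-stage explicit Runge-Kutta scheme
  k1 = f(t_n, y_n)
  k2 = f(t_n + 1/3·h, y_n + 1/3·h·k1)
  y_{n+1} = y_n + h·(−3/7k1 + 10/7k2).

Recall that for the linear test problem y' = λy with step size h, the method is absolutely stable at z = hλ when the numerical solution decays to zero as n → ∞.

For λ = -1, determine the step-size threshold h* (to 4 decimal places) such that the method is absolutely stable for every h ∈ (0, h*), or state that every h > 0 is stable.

With y'=λy (z=hλ):
  k1=λy_n ⇒ h·k1=z·y_n;  k2=λ(1+1/3z)y_n ⇒ h·k2=z(1+1/3z)y_n
  y_{n+1}/y_n = 1 − 3/7z + 10/7z(1+1/3z) = 1 + z + 10/21z²
  ⇒ R(z) = 1 + z + 10/21z².

Find x<0 with |R(x)|<1.
x=-0.37: |R|=0.6952
R=1: x+10/21x²=0 ⇒ x=−21/10=-2.1000; min R=1−1/(4·10/21)=0.4750>−1
Confirm numerically:
  x=-1.941: |R|=0.85304 <1
  x=-1.870: |R|=0.79519 <1
  x=-1.367: |R|=0.52285 <1
  x=-1.057: |R|=0.47502 <1
  x=-2.691: |R|=1.75732 >1
  x=-2.353: |R|=1.28348 >1
  x=-2.309: |R|=1.22980 >1
So |R|<1 on (-2.1000, 0).

(-2.1000,0); λ=-1 ⇒ h* = (21/10)/1 = 2.1000.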